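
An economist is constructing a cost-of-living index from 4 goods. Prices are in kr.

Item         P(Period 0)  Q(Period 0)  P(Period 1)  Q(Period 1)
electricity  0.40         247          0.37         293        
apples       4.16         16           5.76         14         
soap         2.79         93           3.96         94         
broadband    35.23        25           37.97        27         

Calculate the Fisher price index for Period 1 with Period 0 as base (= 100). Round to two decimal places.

Laspeyres component (base-period weights):
ΣP(Period 1)Q(Period 0) = 0.37×247 + 5.76×16 + 3.96×93 + 37.97×25 = 91.39 + 92.16 + 368.28 + 949.25 = 1501.08
ΣP(Period 0)Q(Period 0) = 0.40×247 + 4.16×16 + 2.79×93 + 35.23×25 = 98.8 + 66.56 + 259.47 + 880.75 = 1305.58
L = 1501.08 / 1305.58 × 100 = 114.9742
Paasche component (current-period weights):
ΣP(Period 1)Q(Period 1) = 0.37×293 + 5.76×14 + 3.96×94 + 37.97×27 = 108.41 + 80.64 + 372.24 + 1025.19 = 1586.48
ΣP(Period 0)Q(Period 1) = 0.40×293 + 4.16×14 + 2.79×94 + 35.23×27 = 117.2 + 58.24 + 262.26 + 951.21 = 1388.91
P = 1586.48 / 1388.91 × 100 = 114.2248
Fisher = √(L × P) = √(114.9742 × 114.2248) = 114.5989

114.60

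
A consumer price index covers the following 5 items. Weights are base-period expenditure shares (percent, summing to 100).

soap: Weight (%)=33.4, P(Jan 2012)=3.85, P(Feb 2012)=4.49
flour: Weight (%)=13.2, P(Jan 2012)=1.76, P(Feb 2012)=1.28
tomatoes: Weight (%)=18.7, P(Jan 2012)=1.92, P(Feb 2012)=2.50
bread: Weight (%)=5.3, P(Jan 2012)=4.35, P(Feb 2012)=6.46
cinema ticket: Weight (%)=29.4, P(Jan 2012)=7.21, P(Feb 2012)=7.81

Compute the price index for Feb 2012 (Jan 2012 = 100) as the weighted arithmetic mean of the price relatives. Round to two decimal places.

112.62

soap: 33.4 × (4.49/3.85) = 33.4 × 1.166234 = 38.9522
flour: 13.2 × (1.28/1.76) = 13.2 × 0.727273 = 9.6000
tomatoes: 18.7 × (2.50/1.92) = 18.7 × 1.302083 = 24.3490
bread: 5.3 × (6.46/4.35) = 5.3 × 1.485057 = 7.8708
cinema ticket: 29.4 × (7.81/7.21) = 29.4 × 1.083218 = 31.8466
Index = Σ wᵢ·(p₁ᵢ/p₀ᵢ) = 38.9522 + 9.6000 + 24.3490 + 7.8708 + 31.8466 = 112.6186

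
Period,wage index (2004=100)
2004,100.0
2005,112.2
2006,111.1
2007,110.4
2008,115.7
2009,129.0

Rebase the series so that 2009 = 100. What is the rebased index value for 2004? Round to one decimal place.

Rebased(2004) = 100.0 / 129.0 × 100 = 77.5194

77.5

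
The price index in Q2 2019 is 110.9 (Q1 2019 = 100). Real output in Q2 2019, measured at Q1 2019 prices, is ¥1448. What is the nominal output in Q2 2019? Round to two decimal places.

Nominal = Real × (Index/100) = 1448 × (110.9/100)
        = 1448 × 1.109 = 1605.8320

1605.83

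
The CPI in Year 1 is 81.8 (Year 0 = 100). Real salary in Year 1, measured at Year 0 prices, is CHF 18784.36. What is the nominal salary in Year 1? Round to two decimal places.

15365.61

Nominal = Real × (Index/100) = 18784.36 × (81.8/100)
        = 18784.36 × 0.818 = 15365.6065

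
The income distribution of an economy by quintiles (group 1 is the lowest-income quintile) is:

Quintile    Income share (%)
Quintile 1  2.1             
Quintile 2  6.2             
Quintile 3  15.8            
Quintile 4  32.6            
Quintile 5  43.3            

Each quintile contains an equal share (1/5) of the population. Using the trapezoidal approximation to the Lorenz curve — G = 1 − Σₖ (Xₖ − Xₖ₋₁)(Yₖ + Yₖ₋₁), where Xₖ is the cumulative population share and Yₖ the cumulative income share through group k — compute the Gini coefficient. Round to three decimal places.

Cumulative income shares Yₖ: 0.0210, 0.0830, 0.2410, 0.5670, 1.0000
Σ (Xₖ−Xₖ₋₁)(Yₖ+Yₖ₋₁) = (1/5)(0.0210+0.0000) + (1/5)(0.0830+0.0210) + (1/5)(0.2410+0.0830) + (1/5)(0.5670+0.2410) + (1/5)(1.0000+0.5670)
  = 0.0042 + 0.0208 + 0.0648 + 0.1616 + 0.3134 = 0.5648
G = 1 − 0.5648 = 0.4352

0.435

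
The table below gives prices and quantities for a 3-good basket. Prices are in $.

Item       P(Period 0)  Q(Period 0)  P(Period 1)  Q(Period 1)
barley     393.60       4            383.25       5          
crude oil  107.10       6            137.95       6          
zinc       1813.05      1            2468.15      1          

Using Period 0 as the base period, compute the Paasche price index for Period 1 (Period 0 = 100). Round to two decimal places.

Paasche price index uses current-period quantities as weights.
ΣP(Period 1)·Q(Period 1) = 383.25×5 + 137.95×6 + 2468.15×1 = 1916.25 + 827.7 + 2468.15 = 5212.1
ΣP(Period 0)·Q(Period 1) = 393.60×5 + 107.10×6 + 1813.05×1 = 1968 + 642.6 + 1813.05 = 4423.65
Index = 5212.1 / 4423.65 × 100 = 117.8235

117.82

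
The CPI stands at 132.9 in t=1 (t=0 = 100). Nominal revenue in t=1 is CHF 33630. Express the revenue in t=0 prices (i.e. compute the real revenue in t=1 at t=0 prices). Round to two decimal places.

25304.74

Real = Nominal ÷ (Index/100) = 33630 ÷ (132.9/100)
     = 33630 ÷ 1.329 = 25304.7404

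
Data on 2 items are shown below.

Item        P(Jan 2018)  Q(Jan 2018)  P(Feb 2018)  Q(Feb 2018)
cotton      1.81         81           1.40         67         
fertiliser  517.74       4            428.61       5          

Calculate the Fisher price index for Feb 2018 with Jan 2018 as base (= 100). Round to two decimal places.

82.48

Laspeyres component (base-period weights):
ΣP(Feb 2018)Q(Jan 2018) = 1.40×81 + 428.61×4 = 113.4 + 1714.44 = 1827.84
ΣP(Jan 2018)Q(Jan 2018) = 1.81×81 + 517.74×4 = 146.61 + 2070.96 = 2217.57
L = 1827.84 / 2217.57 × 100 = 82.4254
Paasche component (current-period weights):
ΣP(Feb 2018)Q(Feb 2018) = 1.40×67 + 428.61×5 = 93.8 + 2143.05 = 2236.85
ΣP(Jan 2018)Q(Feb 2018) = 1.81×67 + 517.74×5 = 121.27 + 2588.7 = 2709.97
P = 2236.85 / 2709.97 × 100 = 82.5415
Fisher = √(L × P) = √(82.4254 × 82.5415) = 82.4834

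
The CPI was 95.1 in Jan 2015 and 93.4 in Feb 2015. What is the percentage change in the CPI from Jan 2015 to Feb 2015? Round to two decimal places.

Change = (93.4 − 95.1) / 95.1 × 100
       = -1.7 / 95.1 × 100 = -1.7876%

-1.79%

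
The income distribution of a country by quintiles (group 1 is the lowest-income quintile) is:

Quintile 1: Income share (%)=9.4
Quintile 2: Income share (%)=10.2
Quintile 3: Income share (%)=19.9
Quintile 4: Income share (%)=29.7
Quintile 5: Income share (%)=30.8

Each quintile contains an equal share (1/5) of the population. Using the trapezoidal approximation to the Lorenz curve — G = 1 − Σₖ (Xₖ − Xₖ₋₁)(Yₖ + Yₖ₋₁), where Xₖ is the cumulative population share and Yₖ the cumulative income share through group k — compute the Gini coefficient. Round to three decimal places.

0.249

Cumulative income shares Yₖ: 0.0940, 0.1960, 0.3950, 0.6920, 1.0000
Σ (Xₖ−Xₖ₋₁)(Yₖ+Yₖ₋₁) = (1/5)(0.0940+0.0000) + (1/5)(0.1960+0.0940) + (1/5)(0.3950+0.1960) + (1/5)(0.6920+0.3950) + (1/5)(1.0000+0.6920)
  = 0.0188 + 0.0580 + 0.1182 + 0.2174 + 0.3384 = 0.7508
G = 1 − 0.7508 = 0.2492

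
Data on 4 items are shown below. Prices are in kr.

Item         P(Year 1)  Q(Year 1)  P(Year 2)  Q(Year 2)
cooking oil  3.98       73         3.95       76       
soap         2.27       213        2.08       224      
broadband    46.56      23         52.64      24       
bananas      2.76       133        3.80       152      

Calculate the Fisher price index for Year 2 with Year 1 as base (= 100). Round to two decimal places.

Laspeyres component (base-period weights):
ΣP(Year 2)Q(Year 1) = 3.95×73 + 2.08×213 + 52.64×23 + 3.80×133 = 288.35 + 443.04 + 1210.72 + 505.4 = 2447.51
ΣP(Year 1)Q(Year 1) = 3.98×73 + 2.27×213 + 46.56×23 + 2.76×133 = 290.54 + 483.51 + 1070.88 + 367.08 = 2212.01
L = 2447.51 / 2212.01 × 100 = 110.6464
Paasche component (current-period weights):
ΣP(Year 2)Q(Year 2) = 3.95×76 + 2.08×224 + 52.64×24 + 3.80×152 = 300.2 + 465.92 + 1263.36 + 577.6 = 2607.08
ΣP(Year 1)Q(Year 2) = 3.98×76 + 2.27×224 + 46.56×24 + 2.76×152 = 302.48 + 508.48 + 1117.44 + 419.52 = 2347.92
P = 2607.08 / 2347.92 × 100 = 111.0379
Fisher = √(L × P) = √(110.6464 × 111.0379) = 110.8420

110.84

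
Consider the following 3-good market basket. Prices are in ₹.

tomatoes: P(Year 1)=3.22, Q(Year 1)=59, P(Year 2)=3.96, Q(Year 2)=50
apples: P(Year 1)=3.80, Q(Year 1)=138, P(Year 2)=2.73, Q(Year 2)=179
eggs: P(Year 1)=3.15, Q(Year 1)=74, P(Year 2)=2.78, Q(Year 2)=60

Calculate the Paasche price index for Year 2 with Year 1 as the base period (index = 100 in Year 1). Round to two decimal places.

Paasche price index uses current-period quantities as weights.
ΣP(Year 2)·Q(Year 2) = 3.96×50 + 2.73×179 + 2.78×60 = 198 + 488.67 + 166.8 = 853.47
ΣP(Year 1)·Q(Year 2) = 3.22×50 + 3.80×179 + 3.15×60 = 161 + 680.2 + 189 = 1030.2
Index = 853.47 / 1030.2 × 100 = 82.8451

82.85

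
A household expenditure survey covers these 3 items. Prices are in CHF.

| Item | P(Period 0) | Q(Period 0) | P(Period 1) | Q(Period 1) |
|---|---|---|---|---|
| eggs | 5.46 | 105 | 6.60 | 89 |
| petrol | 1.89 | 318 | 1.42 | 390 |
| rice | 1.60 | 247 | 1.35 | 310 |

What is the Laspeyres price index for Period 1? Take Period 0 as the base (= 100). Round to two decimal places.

Laspeyres price index uses base-period quantities as weights.
ΣP(Period 1)·Q(Period 0) = 6.60×105 + 1.42×318 + 1.35×247 = 693 + 451.56 + 333.45 = 1478.01
ΣP(Period 0)·Q(Period 0) = 5.46×105 + 1.89×318 + 1.60×247 = 573.3 + 601.02 + 395.2 = 1569.52
Index = 1478.01 / 1569.52 × 100 = 94.1696

94.17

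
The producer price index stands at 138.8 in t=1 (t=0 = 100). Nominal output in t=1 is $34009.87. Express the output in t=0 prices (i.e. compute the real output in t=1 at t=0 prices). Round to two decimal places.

Real = Nominal ÷ (Index/100) = 34009.87 ÷ (138.8/100)
     = 34009.87 ÷ 1.388 = 24502.7882

24502.79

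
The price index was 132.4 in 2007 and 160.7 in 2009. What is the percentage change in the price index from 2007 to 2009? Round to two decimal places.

Change = (160.7 − 132.4) / 132.4 × 100
       = 28.3 / 132.4 × 100 = 21.3746%

21.37%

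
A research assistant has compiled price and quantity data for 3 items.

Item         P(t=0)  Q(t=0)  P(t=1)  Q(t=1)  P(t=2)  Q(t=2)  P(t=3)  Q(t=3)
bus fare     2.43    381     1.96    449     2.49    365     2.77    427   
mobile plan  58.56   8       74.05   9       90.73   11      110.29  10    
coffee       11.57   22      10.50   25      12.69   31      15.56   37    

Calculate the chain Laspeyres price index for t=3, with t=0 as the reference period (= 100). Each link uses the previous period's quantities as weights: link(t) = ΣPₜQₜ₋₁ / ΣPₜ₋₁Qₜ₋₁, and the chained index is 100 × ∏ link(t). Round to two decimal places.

Link t=0→t=1:
ΣP(t=1)Q(t=0) = 1.96×381 + 74.05×8 + 10.50×22 = 746.76 + 592.4 + 231 = 1570.16
ΣP(t=0)Q(t=0) = 2.43×381 + 58.56×8 + 11.57×22 = 925.83 + 468.48 + 254.54 = 1648.85
link = 1570.16/1648.85 = 0.952276
Link t=1→t=2:
ΣP(t=2)Q(t=1) = 2.49×449 + 90.73×9 + 12.69×25 = 1118.01 + 816.57 + 317.25 = 2251.83
ΣP(t=1)Q(t=1) = 1.96×449 + 74.05×9 + 10.50×25 = 880.04 + 666.45 + 262.5 = 1808.99
link = 2251.83/1808.99 = 1.244800
Link t=2→t=3:
ΣP(t=3)Q(t=2) = 2.77×365 + 110.29×11 + 15.56×31 = 1011.05 + 1213.19 + 482.36 = 2706.6
ΣP(t=2)Q(t=2) = 2.49×365 + 90.73×11 + 12.69×31 = 908.85 + 998.03 + 393.39 = 2300.27
link = 2706.6/2300.27 = 1.176644
Chained index = 100 × 0.952276 × 1.244800 × 1.176644 = 139.4786

139.48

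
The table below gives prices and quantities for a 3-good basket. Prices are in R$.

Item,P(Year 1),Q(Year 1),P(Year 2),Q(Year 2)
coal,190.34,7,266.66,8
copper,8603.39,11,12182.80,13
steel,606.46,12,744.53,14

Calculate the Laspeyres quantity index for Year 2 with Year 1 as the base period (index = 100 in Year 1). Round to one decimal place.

118.0

Laspeyres quantity index uses base-period prices as weights.
ΣP(Year 1)·Q(Year 2) = 190.34×8 + 8603.39×13 + 606.46×14 = 1522.72 + 111844.07 + 8490.44 = 121857.23
ΣP(Year 1)·Q(Year 1) = 190.34×7 + 8603.39×11 + 606.46×12 = 1332.38 + 94637.29 + 7277.52 = 103247.19
Index = 121857.23 / 103247.19 × 100 = 118.0247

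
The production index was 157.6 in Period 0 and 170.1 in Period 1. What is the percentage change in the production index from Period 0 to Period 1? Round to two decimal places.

7.93%

Change = (170.1 − 157.6) / 157.6 × 100
       = 12.5 / 157.6 × 100 = 7.9315%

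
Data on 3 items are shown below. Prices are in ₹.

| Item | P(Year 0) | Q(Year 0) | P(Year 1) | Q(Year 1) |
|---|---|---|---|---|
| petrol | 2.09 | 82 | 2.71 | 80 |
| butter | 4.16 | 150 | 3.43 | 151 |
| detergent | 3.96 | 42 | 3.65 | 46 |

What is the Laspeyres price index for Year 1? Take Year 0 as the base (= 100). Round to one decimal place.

Laspeyres price index uses base-period quantities as weights.
ΣP(Year 1)·Q(Year 0) = 2.71×82 + 3.43×150 + 3.65×42 = 222.22 + 514.5 + 153.3 = 890.02
ΣP(Year 0)·Q(Year 0) = 2.09×82 + 4.16×150 + 3.96×42 = 171.38 + 624 + 166.32 = 961.7
Index = 890.02 / 961.7 × 100 = 92.5465

92.5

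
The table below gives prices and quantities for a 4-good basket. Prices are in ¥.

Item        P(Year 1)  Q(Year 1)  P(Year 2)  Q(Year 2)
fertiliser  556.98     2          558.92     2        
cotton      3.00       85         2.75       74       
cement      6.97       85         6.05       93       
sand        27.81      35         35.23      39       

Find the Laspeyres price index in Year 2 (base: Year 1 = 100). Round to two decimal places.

Laspeyres price index uses base-period quantities as weights.
ΣP(Year 2)·Q(Year 1) = 558.92×2 + 2.75×85 + 6.05×85 + 35.23×35 = 1117.84 + 233.75 + 514.25 + 1233.05 = 3098.89
ΣP(Year 1)·Q(Year 1) = 556.98×2 + 3.00×85 + 6.97×85 + 27.81×35 = 1113.96 + 255 + 592.45 + 973.35 = 2934.76
Index = 3098.89 / 2934.76 × 100 = 105.5926

105.59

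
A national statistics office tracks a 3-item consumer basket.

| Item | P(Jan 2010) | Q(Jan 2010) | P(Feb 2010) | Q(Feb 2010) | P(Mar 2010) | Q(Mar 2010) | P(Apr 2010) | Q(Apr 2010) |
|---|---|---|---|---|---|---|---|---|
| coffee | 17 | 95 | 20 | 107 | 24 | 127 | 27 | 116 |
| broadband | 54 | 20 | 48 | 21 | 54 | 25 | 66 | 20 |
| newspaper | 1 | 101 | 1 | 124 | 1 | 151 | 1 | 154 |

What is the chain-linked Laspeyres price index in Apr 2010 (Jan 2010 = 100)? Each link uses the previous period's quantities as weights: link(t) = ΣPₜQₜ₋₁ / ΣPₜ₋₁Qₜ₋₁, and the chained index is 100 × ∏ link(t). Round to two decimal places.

Link Jan 2010→Feb 2010:
ΣP(Feb 2010)Q(Jan 2010) = 20×95 + 48×20 + 1×101 = 1900 + 960 + 101 = 2961
ΣP(Jan 2010)Q(Jan 2010) = 17×95 + 54×20 + 1×101 = 1615 + 1080 + 101 = 2796
link = 2961/2796 = 1.059013
Link Feb 2010→Mar 2010:
ΣP(Mar 2010)Q(Feb 2010) = 24×107 + 54×21 + 1×124 = 2568 + 1134 + 124 = 3826
ΣP(Feb 2010)Q(Feb 2010) = 20×107 + 48×21 + 1×124 = 2140 + 1008 + 124 = 3272
link = 3826/3272 = 1.169315
Link Mar 2010→Apr 2010:
ΣP(Apr 2010)Q(Mar 2010) = 27×127 + 66×25 + 1×151 = 3429 + 1650 + 151 = 5230
ΣP(Mar 2010)Q(Mar 2010) = 24×127 + 54×25 + 1×151 = 3048 + 1350 + 151 = 4549
link = 5230/4549 = 1.149703
Chained index = 100 × 1.059013 × 1.169315 × 1.149703 = 142.3701

142.37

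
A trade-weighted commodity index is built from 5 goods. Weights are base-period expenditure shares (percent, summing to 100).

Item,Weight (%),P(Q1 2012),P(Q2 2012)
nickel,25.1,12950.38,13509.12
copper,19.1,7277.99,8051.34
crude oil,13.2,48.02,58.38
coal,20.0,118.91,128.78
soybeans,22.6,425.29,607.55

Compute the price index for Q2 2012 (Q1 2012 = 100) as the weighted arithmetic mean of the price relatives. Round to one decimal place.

117.3

nickel: 25.1 × (13509.12/12950.38) = 25.1 × 1.043145 = 26.1829
copper: 19.1 × (8051.34/7277.99) = 19.1 × 1.106259 = 21.1295
crude oil: 13.2 × (58.38/48.02) = 13.2 × 1.215743 = 16.0478
coal: 20.0 × (128.78/118.91) = 20.0 × 1.083004 = 21.6601
soybeans: 22.6 × (607.55/425.29) = 22.6 × 1.428555 = 32.2853
Index = Σ wᵢ·(p₁ᵢ/p₀ᵢ) = 26.1829 + 21.1295 + 16.0478 + 21.6601 + 32.2853 = 117.3057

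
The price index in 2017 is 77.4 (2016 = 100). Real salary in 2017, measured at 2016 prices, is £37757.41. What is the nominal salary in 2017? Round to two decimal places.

Nominal = Real × (Index/100) = 37757.41 × (77.4/100)
        = 37757.41 × 0.774 = 29224.2353

29224.24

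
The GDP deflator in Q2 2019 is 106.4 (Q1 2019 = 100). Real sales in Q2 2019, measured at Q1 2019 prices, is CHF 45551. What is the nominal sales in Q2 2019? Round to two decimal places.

48466.26

Nominal = Real × (Index/100) = 45551 × (106.4/100)
        = 45551 × 1.064 = 48466.2640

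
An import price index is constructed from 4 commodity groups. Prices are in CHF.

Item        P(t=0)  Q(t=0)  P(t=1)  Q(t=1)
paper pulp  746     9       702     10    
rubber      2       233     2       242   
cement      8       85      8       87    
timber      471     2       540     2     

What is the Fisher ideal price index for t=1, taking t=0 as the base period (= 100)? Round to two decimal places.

96.96

Laspeyres component (base-period weights):
ΣP(t=1)Q(t=0) = 702×9 + 2×233 + 8×85 + 540×2 = 6318 + 466 + 680 + 1080 = 8544
ΣP(t=0)Q(t=0) = 746×9 + 2×233 + 8×85 + 471×2 = 6714 + 466 + 680 + 942 = 8802
L = 8544 / 8802 × 100 = 97.0688
Paasche component (current-period weights):
ΣP(t=1)Q(t=1) = 702×10 + 2×242 + 8×87 + 540×2 = 7020 + 484 + 696 + 1080 = 9280
ΣP(t=0)Q(t=1) = 746×10 + 2×242 + 8×87 + 471×2 = 7460 + 484 + 696 + 942 = 9582
P = 9280 / 9582 × 100 = 96.8483
Fisher = √(L × P) = √(97.0688 × 96.8483) = 96.9585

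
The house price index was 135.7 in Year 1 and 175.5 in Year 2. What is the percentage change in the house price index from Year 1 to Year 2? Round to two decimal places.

Change = (175.5 − 135.7) / 135.7 × 100
       = 39.8 / 135.7 × 100 = 29.3294%

29.33%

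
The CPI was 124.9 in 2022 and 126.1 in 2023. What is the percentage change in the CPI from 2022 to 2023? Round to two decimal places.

Change = (126.1 − 124.9) / 124.9 × 100
       = 1.2 / 124.9 × 100 = 0.9608%

0.96%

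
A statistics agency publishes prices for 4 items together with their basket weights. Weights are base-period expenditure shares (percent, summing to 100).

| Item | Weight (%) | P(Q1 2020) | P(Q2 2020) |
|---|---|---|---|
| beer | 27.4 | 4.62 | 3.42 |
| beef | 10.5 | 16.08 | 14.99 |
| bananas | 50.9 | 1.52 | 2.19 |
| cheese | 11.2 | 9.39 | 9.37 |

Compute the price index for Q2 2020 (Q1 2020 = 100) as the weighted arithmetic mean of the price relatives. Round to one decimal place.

beer: 27.4 × (3.42/4.62) = 27.4 × 0.740260 = 20.2831
beef: 10.5 × (14.99/16.08) = 10.5 × 0.932214 = 9.7882
bananas: 50.9 × (2.19/1.52) = 50.9 × 1.440789 = 73.3362
cheese: 11.2 × (9.37/9.39) = 11.2 × 0.997870 = 11.1761
Index = Σ wᵢ·(p₁ᵢ/p₀ᵢ) = 20.2831 + 9.7882 + 73.3362 + 11.1761 = 114.5837

114.6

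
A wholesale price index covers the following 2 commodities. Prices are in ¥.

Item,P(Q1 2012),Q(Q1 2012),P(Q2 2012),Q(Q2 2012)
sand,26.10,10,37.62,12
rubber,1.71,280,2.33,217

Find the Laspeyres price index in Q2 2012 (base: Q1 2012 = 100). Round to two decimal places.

Laspeyres price index uses base-period quantities as weights.
ΣP(Q2 2012)·Q(Q1 2012) = 37.62×10 + 2.33×280 = 376.2 + 652.4 = 1028.6
ΣP(Q1 2012)·Q(Q1 2012) = 26.10×10 + 1.71×280 = 261 + 478.8 = 739.8
Index = 1028.6 / 739.8 × 100 = 139.0376

139.04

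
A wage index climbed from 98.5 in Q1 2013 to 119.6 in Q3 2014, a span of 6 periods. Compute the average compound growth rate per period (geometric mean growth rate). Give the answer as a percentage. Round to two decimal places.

Growth factor = (119.6/98.5)^(1/6) = (1.214213)^(1/6) = 1.032878
Growth rate = 1.032878 − 1 = 0.032878 = 3.2878%

3.29%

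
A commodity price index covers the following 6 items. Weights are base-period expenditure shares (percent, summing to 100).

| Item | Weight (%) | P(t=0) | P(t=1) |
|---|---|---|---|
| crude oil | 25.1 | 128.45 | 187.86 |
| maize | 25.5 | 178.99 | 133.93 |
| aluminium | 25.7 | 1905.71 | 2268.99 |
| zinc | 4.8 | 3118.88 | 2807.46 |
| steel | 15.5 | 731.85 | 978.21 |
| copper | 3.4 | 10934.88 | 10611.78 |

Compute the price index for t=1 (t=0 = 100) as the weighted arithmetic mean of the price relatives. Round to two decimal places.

crude oil: 25.1 × (187.86/128.45) = 25.1 × 1.462515 = 36.7091
maize: 25.5 × (133.93/178.99) = 25.5 × 0.748254 = 19.0805
aluminium: 25.7 × (2268.99/1905.71) = 25.7 × 1.190627 = 30.5991
zinc: 4.8 × (2807.46/3118.88) = 4.8 × 0.900150 = 4.3207
steel: 15.5 × (978.21/731.85) = 15.5 × 1.336626 = 20.7177
copper: 3.4 × (10611.78/10934.88) = 3.4 × 0.970452 = 3.2995
Index = Σ wᵢ·(p₁ᵢ/p₀ᵢ) = 36.7091 + 19.0805 + 30.5991 + 4.3207 + 20.7177 + 3.2995 = 114.7267

114.73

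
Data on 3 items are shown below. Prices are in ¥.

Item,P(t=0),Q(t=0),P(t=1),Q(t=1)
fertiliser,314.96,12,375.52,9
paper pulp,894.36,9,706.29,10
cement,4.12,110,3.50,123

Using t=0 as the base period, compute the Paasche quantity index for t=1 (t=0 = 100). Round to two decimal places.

96.67

Paasche quantity index uses current-period prices as weights.
ΣP(t=1)·Q(t=1) = 375.52×9 + 706.29×10 + 3.50×123 = 3379.68 + 7062.9 + 430.5 = 10873.08
ΣP(t=1)·Q(t=0) = 375.52×12 + 706.29×9 + 3.50×110 = 4506.24 + 6356.61 + 385 = 11247.85
Index = 10873.08 / 11247.85 × 100 = 96.6681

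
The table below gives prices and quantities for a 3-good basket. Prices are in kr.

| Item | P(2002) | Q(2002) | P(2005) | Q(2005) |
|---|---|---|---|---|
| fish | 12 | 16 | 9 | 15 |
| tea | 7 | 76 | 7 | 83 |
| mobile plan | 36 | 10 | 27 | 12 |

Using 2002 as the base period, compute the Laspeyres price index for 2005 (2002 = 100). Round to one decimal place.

87.3

Laspeyres price index uses base-period quantities as weights.
ΣP(2005)·Q(2002) = 9×16 + 7×76 + 27×10 = 144 + 532 + 270 = 946
ΣP(2002)·Q(2002) = 12×16 + 7×76 + 36×10 = 192 + 532 + 360 = 1084
Index = 946 / 1084 × 100 = 87.2694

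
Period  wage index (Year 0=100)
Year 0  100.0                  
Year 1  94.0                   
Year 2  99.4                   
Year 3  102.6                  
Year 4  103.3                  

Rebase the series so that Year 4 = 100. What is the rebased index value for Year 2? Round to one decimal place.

Rebased(Year 2) = 99.4 / 103.3 × 100 = 96.2246

96.2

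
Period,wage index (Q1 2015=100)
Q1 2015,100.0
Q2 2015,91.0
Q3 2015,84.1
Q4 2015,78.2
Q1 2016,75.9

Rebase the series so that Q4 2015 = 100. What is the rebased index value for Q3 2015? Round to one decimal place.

Rebased(Q3 2015) = 84.1 / 78.2 × 100 = 107.5448

107.5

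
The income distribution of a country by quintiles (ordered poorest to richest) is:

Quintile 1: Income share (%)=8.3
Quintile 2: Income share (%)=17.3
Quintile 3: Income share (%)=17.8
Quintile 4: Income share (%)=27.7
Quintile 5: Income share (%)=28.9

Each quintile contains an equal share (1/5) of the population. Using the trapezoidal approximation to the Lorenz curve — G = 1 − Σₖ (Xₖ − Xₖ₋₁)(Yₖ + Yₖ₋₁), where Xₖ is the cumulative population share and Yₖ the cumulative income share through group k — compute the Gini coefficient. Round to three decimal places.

0.206

Cumulative income shares Yₖ: 0.0830, 0.2560, 0.4340, 0.7110, 1.0000
Σ (Xₖ−Xₖ₋₁)(Yₖ+Yₖ₋₁) = (1/5)(0.0830+0.0000) + (1/5)(0.2560+0.0830) + (1/5)(0.4340+0.2560) + (1/5)(0.7110+0.4340) + (1/5)(1.0000+0.7110)
  = 0.0166 + 0.0678 + 0.1380 + 0.2290 + 0.3422 = 0.7936
G = 1 − 0.7936 = 0.2064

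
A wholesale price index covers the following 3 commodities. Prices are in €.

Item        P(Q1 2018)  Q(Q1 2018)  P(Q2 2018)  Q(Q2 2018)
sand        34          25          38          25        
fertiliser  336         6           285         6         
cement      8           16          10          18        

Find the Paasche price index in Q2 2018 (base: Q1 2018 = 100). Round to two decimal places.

94.35

Paasche price index uses current-period quantities as weights.
ΣP(Q2 2018)·Q(Q2 2018) = 38×25 + 285×6 + 10×18 = 950 + 1710 + 180 = 2840
ΣP(Q1 2018)·Q(Q2 2018) = 34×25 + 336×6 + 8×18 = 850 + 2016 + 144 = 3010
Index = 2840 / 3010 × 100 = 94.3522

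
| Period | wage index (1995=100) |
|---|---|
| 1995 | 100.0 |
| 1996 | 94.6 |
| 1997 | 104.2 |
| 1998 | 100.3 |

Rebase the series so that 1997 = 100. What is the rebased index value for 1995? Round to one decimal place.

Rebased(1995) = 100.0 / 104.2 × 100 = 95.9693

96.0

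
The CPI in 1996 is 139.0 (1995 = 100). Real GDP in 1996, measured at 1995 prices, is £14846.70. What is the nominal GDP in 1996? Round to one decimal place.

20636.9

Nominal = Real × (Index/100) = 14846.70 × (139.0/100)
        = 14846.70 × 1.390 = 20636.9130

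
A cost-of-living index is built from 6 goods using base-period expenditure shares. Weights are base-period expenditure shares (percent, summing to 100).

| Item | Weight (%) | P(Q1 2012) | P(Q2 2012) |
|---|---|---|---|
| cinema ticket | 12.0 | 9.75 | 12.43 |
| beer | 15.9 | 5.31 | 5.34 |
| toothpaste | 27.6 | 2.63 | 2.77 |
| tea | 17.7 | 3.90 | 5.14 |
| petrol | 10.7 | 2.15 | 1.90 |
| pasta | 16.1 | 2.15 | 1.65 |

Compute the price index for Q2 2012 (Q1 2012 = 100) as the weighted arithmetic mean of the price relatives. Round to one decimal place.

105.5

cinema ticket: 12.0 × (12.43/9.75) = 12.0 × 1.274872 = 15.2985
beer: 15.9 × (5.34/5.31) = 15.9 × 1.005650 = 15.9898
toothpaste: 27.6 × (2.77/2.63) = 27.6 × 1.053232 = 29.0692
tea: 17.7 × (5.14/3.90) = 17.7 × 1.317949 = 23.3277
petrol: 10.7 × (1.90/2.15) = 10.7 × 0.883721 = 9.4558
pasta: 16.1 × (1.65/2.15) = 16.1 × 0.767442 = 12.3558
Index = Σ wᵢ·(p₁ᵢ/p₀ᵢ) = 15.2985 + 15.9898 + 29.0692 + 23.3277 + 9.4558 + 12.3558 = 105.4968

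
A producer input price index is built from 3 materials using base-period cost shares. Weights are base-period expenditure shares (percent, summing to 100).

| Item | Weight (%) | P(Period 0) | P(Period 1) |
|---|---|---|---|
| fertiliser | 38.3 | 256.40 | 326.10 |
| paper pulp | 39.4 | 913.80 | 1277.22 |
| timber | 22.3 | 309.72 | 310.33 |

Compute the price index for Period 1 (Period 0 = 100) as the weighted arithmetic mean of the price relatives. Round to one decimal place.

fertiliser: 38.3 × (326.10/256.40) = 38.3 × 1.271841 = 48.7115
paper pulp: 39.4 × (1277.22/913.80) = 39.4 × 1.397702 = 55.0695
timber: 22.3 × (310.33/309.72) = 22.3 × 1.001970 = 22.3439
Index = Σ wᵢ·(p₁ᵢ/p₀ᵢ) = 48.7115 + 55.0695 + 22.3439 = 126.1249

126.1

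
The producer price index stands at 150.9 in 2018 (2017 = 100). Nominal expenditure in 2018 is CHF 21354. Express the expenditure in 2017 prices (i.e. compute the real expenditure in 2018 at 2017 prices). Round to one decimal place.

Real = Nominal ÷ (Index/100) = 21354 ÷ (150.9/100)
     = 21354 ÷ 1.509 = 14151.0934

14151.1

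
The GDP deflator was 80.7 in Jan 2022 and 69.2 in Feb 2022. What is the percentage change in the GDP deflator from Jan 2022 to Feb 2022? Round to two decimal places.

-14.25%

Change = (69.2 − 80.7) / 80.7 × 100
       = -11.5 / 80.7 × 100 = -14.2503%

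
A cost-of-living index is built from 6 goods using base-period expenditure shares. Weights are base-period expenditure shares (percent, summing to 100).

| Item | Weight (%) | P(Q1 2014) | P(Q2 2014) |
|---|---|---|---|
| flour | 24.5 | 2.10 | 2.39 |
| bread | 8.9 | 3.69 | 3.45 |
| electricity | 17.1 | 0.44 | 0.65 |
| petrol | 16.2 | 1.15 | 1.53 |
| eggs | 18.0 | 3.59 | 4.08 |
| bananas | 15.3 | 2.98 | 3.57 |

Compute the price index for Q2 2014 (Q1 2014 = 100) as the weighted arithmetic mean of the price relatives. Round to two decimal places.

121.80

flour: 24.5 × (2.39/2.10) = 24.5 × 1.138095 = 27.8833
bread: 8.9 × (3.45/3.69) = 8.9 × 0.934959 = 8.3211
electricity: 17.1 × (0.65/0.44) = 17.1 × 1.477273 = 25.2614
petrol: 16.2 × (1.53/1.15) = 16.2 × 1.330435 = 21.5530
eggs: 18.0 × (4.08/3.59) = 18.0 × 1.136490 = 20.4568
bananas: 15.3 × (3.57/2.98) = 15.3 × 1.197987 = 18.3292
Index = Σ wᵢ·(p₁ᵢ/p₀ᵢ) = 27.8833 + 8.3211 + 25.2614 + 21.5530 + 20.4568 + 18.3292 = 121.8049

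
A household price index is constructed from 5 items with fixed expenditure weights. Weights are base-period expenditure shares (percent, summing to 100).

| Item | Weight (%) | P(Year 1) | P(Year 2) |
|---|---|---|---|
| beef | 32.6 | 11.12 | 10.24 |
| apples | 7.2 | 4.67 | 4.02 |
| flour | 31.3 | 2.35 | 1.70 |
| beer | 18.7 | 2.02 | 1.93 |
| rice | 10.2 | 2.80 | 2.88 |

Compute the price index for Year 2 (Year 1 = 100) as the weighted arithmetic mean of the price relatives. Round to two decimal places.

beef: 32.6 × (10.24/11.12) = 32.6 × 0.920863 = 30.0201
apples: 7.2 × (4.02/4.67) = 7.2 × 0.860814 = 6.1979
flour: 31.3 × (1.70/2.35) = 31.3 × 0.723404 = 22.6426
beer: 18.7 × (1.93/2.02) = 18.7 × 0.955446 = 17.8668
rice: 10.2 × (2.88/2.80) = 10.2 × 1.028571 = 10.4914
Index = Σ wᵢ·(p₁ᵢ/p₀ᵢ) = 30.0201 + 6.1979 + 22.6426 + 17.8668 + 10.4914 = 87.2188

87.22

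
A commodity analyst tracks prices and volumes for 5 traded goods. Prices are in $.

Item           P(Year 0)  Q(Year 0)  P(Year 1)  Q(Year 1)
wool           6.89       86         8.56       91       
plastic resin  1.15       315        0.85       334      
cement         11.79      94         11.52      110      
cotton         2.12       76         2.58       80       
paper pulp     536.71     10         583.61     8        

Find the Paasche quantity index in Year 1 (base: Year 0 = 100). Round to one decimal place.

88.7

Paasche quantity index uses current-period prices as weights.
ΣP(Year 1)·Q(Year 1) = 8.56×91 + 0.85×334 + 11.52×110 + 2.58×80 + 583.61×8 = 778.96 + 283.9 + 1267.2 + 206.4 + 4668.88 = 7205.34
ΣP(Year 1)·Q(Year 0) = 8.56×86 + 0.85×315 + 11.52×94 + 2.58×76 + 583.61×10 = 736.16 + 267.75 + 1082.88 + 196.08 + 5836.1 = 8118.97
Index = 7205.34 / 8118.97 × 100 = 88.7470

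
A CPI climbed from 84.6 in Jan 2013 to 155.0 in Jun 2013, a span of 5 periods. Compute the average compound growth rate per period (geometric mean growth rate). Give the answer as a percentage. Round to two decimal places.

12.87%

Growth factor = (155.0/84.6)^(1/5) = (1.832151)^(1/5) = 1.128736
Growth rate = 1.128736 − 1 = 0.128736 = 12.8736%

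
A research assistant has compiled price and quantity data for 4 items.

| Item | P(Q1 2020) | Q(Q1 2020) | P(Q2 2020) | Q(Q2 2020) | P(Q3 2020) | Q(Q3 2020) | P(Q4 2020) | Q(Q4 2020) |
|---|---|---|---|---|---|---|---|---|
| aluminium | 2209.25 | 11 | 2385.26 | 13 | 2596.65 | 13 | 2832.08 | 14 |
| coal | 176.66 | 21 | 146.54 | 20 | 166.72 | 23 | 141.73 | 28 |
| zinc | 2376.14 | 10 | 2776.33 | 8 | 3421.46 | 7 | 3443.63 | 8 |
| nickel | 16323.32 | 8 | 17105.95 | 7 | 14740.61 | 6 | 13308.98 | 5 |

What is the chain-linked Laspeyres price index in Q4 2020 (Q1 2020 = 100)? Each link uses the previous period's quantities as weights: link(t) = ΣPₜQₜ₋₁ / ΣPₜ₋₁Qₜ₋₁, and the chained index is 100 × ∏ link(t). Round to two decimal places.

97.34

Link Q1 2020→Q2 2020:
ΣP(Q2 2020)Q(Q1 2020) = 2385.26×11 + 146.54×21 + 2776.33×10 + 17105.95×8 = 26237.86 + 3077.34 + 27763.3 + 136847.6 = 193926.1
ΣP(Q1 2020)Q(Q1 2020) = 2209.25×11 + 176.66×21 + 2376.14×10 + 16323.32×8 = 24301.75 + 3709.86 + 23761.4 + 130586.56 = 182359.57
link = 193926.1/182359.57 = 1.063427
Link Q2 2020→Q3 2020:
ΣP(Q3 2020)Q(Q2 2020) = 2596.65×13 + 166.72×20 + 3421.46×8 + 14740.61×7 = 33756.45 + 3334.4 + 27371.68 + 103184.27 = 167646.8
ΣP(Q2 2020)Q(Q2 2020) = 2385.26×13 + 146.54×20 + 2776.33×8 + 17105.95×7 = 31008.38 + 2930.8 + 22210.64 + 119741.65 = 175891.47
link = 167646.8/175891.47 = 0.953126
Link Q3 2020→Q4 2020:
ΣP(Q4 2020)Q(Q3 2020) = 2832.08×13 + 141.73×23 + 3443.63×7 + 13308.98×6 = 36817.04 + 3259.79 + 24105.41 + 79853.88 = 144036.12
ΣP(Q3 2020)Q(Q3 2020) = 2596.65×13 + 166.72×23 + 3421.46×7 + 14740.61×6 = 33756.45 + 3834.56 + 23950.22 + 88443.66 = 149984.89
link = 144036.12/149984.89 = 0.960338
Chained index = 100 × 1.063427 × 0.953126 × 0.960338 = 97.3379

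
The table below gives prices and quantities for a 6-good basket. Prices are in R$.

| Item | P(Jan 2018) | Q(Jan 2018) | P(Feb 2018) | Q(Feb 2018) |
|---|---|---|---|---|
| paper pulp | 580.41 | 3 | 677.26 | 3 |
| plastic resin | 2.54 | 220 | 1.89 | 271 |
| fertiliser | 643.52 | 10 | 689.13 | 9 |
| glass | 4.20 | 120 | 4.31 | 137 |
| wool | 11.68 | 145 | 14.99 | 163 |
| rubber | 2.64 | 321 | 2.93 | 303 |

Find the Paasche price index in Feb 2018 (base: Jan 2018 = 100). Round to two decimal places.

Paasche price index uses current-period quantities as weights.
ΣP(Feb 2018)·Q(Feb 2018) = 677.26×3 + 1.89×271 + 689.13×9 + 4.31×137 + 14.99×163 + 2.93×303 = 2031.78 + 512.19 + 6202.17 + 590.47 + 2443.37 + 887.79 = 12667.77
ΣP(Jan 2018)·Q(Feb 2018) = 580.41×3 + 2.54×271 + 643.52×9 + 4.20×137 + 11.68×163 + 2.64×303 = 1741.23 + 688.34 + 5791.68 + 575.4 + 1903.84 + 799.92 = 11500.41
Index = 12667.77 / 11500.41 × 100 = 110.1506

110.15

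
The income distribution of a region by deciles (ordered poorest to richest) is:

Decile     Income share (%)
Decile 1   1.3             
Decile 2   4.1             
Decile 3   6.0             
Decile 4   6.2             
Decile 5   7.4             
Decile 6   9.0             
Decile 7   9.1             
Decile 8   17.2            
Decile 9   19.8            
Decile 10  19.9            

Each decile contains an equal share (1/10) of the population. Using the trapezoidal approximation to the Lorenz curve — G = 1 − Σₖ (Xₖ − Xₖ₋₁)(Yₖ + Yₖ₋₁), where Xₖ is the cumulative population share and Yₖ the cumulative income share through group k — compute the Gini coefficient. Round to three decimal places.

0.344

Cumulative income shares Yₖ: 0.0130, 0.0540, 0.1140, 0.1760, 0.2500, 0.3400, 0.4310, 0.6030, 0.8010, 1.0000
Σ (Xₖ−Xₖ₋₁)(Yₖ+Yₖ₋₁) = (1/10)(0.0130+0.0000) + (1/10)(0.0540+0.0130) + (1/10)(0.1140+0.0540) + (1/10)(0.1760+0.1140) + (1/10)(0.2500+0.1760) + (1/10)(0.3400+0.2500) + (1/10)(0.4310+0.3400) + (1/10)(0.6030+0.4310) + (1/10)(0.8010+0.6030) + (1/10)(1.0000+0.8010)
  = 0.0013 + 0.0067 + 0.0168 + 0.0290 + 0.0426 + 0.0590 + 0.0771 + 0.1034 + 0.1404 + 0.1801 = 0.6564
G = 1 − 0.6564 = 0.3436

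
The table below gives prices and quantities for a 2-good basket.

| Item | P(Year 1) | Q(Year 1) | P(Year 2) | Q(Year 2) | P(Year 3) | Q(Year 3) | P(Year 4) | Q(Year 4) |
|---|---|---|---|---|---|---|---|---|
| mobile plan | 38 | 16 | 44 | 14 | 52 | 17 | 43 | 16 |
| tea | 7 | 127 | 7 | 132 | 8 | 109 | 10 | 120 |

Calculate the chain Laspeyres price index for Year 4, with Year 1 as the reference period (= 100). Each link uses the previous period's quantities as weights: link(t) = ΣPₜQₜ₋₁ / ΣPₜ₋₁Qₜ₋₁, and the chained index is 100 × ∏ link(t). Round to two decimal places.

127.84

Link Year 1→Year 2:
ΣP(Year 2)Q(Year 1) = 44×16 + 7×127 = 704 + 889 = 1593
ΣP(Year 1)Q(Year 1) = 38×16 + 7×127 = 608 + 889 = 1497
link = 1593/1497 = 1.064128
Link Year 2→Year 3:
ΣP(Year 3)Q(Year 2) = 52×14 + 8×132 = 728 + 1056 = 1784
ΣP(Year 2)Q(Year 2) = 44×14 + 7×132 = 616 + 924 = 1540
link = 1784/1540 = 1.158442
Link Year 3→Year 4:
ΣP(Year 4)Q(Year 3) = 43×17 + 10×109 = 731 + 1090 = 1821
ΣP(Year 3)Q(Year 3) = 52×17 + 8×109 = 884 + 872 = 1756
link = 1821/1756 = 1.037016
Chained index = 100 × 1.064128 × 1.158442 × 1.037016 = 127.8361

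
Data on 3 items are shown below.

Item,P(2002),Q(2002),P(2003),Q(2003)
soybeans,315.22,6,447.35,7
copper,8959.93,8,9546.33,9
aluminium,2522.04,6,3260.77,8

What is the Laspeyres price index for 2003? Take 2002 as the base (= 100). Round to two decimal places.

111.18

Laspeyres price index uses base-period quantities as weights.
ΣP(2003)·Q(2002) = 447.35×6 + 9546.33×8 + 3260.77×6 = 2684.1 + 76370.64 + 19564.62 = 98619.36
ΣP(2002)·Q(2002) = 315.22×6 + 8959.93×8 + 2522.04×6 = 1891.32 + 71679.44 + 15132.24 = 88703
Index = 98619.36 / 88703 × 100 = 111.1793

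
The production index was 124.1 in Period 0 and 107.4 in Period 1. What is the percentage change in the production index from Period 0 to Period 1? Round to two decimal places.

Change = (107.4 − 124.1) / 124.1 × 100
       = -16.7 / 124.1 × 100 = -13.4569%

-13.46%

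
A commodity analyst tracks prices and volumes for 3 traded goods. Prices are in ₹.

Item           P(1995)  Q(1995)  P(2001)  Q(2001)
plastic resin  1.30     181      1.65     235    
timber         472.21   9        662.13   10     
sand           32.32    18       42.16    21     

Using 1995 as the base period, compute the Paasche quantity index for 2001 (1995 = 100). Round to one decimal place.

112.5

Paasche quantity index uses current-period prices as weights.
ΣP(2001)·Q(2001) = 1.65×235 + 662.13×10 + 42.16×21 = 387.75 + 6621.3 + 885.36 = 7894.41
ΣP(2001)·Q(1995) = 1.65×181 + 662.13×9 + 42.16×18 = 298.65 + 5959.17 + 758.88 = 7016.7
Index = 7894.41 / 7016.7 × 100 = 112.5089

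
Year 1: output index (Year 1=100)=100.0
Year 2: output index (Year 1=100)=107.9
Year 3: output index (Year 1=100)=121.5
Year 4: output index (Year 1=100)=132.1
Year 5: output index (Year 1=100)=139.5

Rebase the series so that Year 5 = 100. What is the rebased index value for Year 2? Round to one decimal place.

77.3

Rebased(Year 2) = 107.9 / 139.5 × 100 = 77.3477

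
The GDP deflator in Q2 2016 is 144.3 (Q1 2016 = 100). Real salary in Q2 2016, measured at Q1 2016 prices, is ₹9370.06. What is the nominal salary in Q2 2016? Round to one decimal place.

13521.0

Nominal = Real × (Index/100) = 9370.06 × (144.3/100)
        = 9370.06 × 1.443 = 13520.9966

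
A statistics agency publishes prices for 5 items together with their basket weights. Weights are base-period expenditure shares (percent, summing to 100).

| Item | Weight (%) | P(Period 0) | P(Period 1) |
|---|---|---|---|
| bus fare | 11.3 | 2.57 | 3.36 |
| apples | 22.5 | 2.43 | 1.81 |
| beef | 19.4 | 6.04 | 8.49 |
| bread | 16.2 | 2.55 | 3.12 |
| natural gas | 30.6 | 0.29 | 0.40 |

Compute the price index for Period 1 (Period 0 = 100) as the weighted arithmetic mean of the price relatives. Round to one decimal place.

bus fare: 11.3 × (3.36/2.57) = 11.3 × 1.307393 = 14.7735
apples: 22.5 × (1.81/2.43) = 22.5 × 0.744856 = 16.7593
beef: 19.4 × (8.49/6.04) = 19.4 × 1.405629 = 27.2692
bread: 16.2 × (3.12/2.55) = 16.2 × 1.223529 = 19.8212
natural gas: 30.6 × (0.40/0.29) = 30.6 × 1.379310 = 42.2069
Index = Σ wᵢ·(p₁ᵢ/p₀ᵢ) = 14.7735 + 16.7593 + 27.2692 + 19.8212 + 42.2069 = 120.8301

120.8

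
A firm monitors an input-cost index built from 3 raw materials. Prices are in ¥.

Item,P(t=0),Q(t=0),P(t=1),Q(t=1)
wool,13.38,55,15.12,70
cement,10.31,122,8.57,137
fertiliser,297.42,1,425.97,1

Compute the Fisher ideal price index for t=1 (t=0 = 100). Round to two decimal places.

Laspeyres component (base-period weights):
ΣP(t=1)Q(t=0) = 15.12×55 + 8.57×122 + 425.97×1 = 831.6 + 1045.54 + 425.97 = 2303.11
ΣP(t=0)Q(t=0) = 13.38×55 + 10.31×122 + 297.42×1 = 735.9 + 1257.82 + 297.42 = 2291.14
L = 2303.11 / 2291.14 × 100 = 100.5224
Paasche component (current-period weights):
ΣP(t=1)Q(t=1) = 15.12×70 + 8.57×137 + 425.97×1 = 1058.4 + 1174.09 + 425.97 = 2658.46
ΣP(t=0)Q(t=1) = 13.38×70 + 10.31×137 + 297.42×1 = 936.6 + 1412.47 + 297.42 = 2646.49
P = 2658.46 / 2646.49 × 100 = 100.4523
Fisher = √(L × P) = √(100.5224 × 100.4523) = 100.4874

100.49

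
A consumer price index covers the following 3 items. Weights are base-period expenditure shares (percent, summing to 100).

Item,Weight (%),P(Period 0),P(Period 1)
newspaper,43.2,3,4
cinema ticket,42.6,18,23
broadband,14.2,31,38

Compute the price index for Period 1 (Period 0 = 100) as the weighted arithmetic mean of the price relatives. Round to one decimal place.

129.4

newspaper: 43.2 × (4/3) = 43.2 × 1.333333 = 57.6000
cinema ticket: 42.6 × (23/18) = 42.6 × 1.277778 = 54.4333
broadband: 14.2 × (38/31) = 14.2 × 1.225806 = 17.4065
Index = Σ wᵢ·(p₁ᵢ/p₀ᵢ) = 57.6000 + 54.4333 + 17.4065 = 129.4398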